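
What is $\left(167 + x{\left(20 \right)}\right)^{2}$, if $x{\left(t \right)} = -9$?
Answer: $24964$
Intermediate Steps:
$\left(167 + x{\left(20 \right)}\right)^{2} = \left(167 - 9\right)^{2} = 158^{2} = 24964$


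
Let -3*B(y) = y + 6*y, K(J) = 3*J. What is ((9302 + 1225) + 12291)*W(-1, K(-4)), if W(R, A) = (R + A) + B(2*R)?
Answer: -190150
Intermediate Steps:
B(y) = -7*y/3 (B(y) = -(y + 6*y)/3 = -7*y/3)
W(R, A) = A - 11*R/3 (W(R, A) = (R + A) - 14*R/3 = (A + R) - 14*R/3 = A - 11*R/3)
((9302 + 1225) + 12291)*W(-1, K(-4)) = ((9302 + 1225) + 12291)*(3*(-4) - 11/3*(-1)) = (10527 + 12291)*(-12 + 11/3) = 22818*(-25/3) = -190150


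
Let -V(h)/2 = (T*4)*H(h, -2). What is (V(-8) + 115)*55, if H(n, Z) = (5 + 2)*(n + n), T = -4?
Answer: -190795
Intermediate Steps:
H(n, Z) = 14*n (H(n, Z) = 7*(2*n) = 14*n)
V(h) = 448*h (V(h) = -2*(-4*4)*14*h = -(-32)*14*h = -(-448)*h = 448*h)
(V(-8) + 115)*55 = (448*(-8) + 115)*55 = (-3584 + 115)*55 = -3469*55 = -190795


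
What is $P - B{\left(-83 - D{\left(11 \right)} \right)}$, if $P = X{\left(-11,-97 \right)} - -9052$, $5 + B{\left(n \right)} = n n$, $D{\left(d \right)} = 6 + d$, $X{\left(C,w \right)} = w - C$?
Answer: $-1029$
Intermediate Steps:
$B{\left(n \right)} = -5 + n^{2}$ ($B{\left(n \right)} = -5 + n n = -5 + n^{2}$)
$P = 8966$ ($P = \left(-97 - -11\right) - -9052 = \left(-97 + 11\right) + 9052 = -86 + 9052 = 8966$)
$P - B{\left(-83 - D{\left(11 \right)} \right)} = 8966 - \left(-5 + \left(-83 - \left(6 + 11\right)\right)^{2}\right) = 8966 - \left(-5 + \left(-83 - 17\right)^{2}\right) = 8966 - \left(-5 + \left(-100\right)^{2}\right) = 8966 - \left(-5 + 10000\right) = 8966 - 9995 = -1029$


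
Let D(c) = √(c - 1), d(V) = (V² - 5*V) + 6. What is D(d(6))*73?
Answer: 73*√11 ≈ 242.11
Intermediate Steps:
d(V) = 6 + V² - 5*V
D(c) = √(-1 + c)
D(d(6))*73 = √(-1 + (6 + 6² - 5*6))*73 = √(-1 + (6 + 36 - 30))*73 = √(-1 + 12)*73 = √11*73 = 73*√11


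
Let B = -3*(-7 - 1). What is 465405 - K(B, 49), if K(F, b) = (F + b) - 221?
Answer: 465553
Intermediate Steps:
B = 24 (B = -3*(-8) = 24)
K(F, b) = -221 + F + b
465405 - K(B, 49) = 465405 - (-221 + 24 + 49) = 465405 - 1*(-148) = 465405 + 148 = 465553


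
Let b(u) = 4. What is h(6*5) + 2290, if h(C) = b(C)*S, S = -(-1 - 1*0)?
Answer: 2294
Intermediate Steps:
S = 1 (S = -(-1 + 0) = -1*(-1) = 1)
h(C) = 4 (h(C) = 4*1 = 4)
h(6*5) + 2290 = 4 + 2290 = 2294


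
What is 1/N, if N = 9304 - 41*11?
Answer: 1/8853 ≈ 0.00011296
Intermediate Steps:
N = 8853 (N = 9304 - 1*451 = 9304 - 451 = 8853)
1/N = 1/8853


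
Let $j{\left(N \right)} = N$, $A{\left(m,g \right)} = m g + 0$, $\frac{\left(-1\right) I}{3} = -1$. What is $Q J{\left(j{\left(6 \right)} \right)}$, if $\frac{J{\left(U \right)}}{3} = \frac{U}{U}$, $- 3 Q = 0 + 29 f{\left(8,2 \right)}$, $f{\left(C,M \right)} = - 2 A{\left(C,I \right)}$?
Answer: $1392$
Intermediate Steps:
$I = 3$ ($I = \left(-3\right) \left(-1\right) = 3$)
$A{\left(m,g \right)} = g m$ ($A{\left(m,g \right)} = g m + 0 = g m$)
$f{\left(C,M \right)} = - 6 C$ ($f{\left(C,M \right)} = - 2 \cdot 3 C = - 6 C$)
$Q = 464$ ($Q = - \frac{0 + 29 \left(\left(-6\right) 8\right)}{3} = - \frac{0 + 29 \left(-48\right)}{3} = - \frac{0 - 1392}{3} = \left(- \frac{1}{3}\right) \left(-1392\right) = 464$)
$J{\left(U \right)} = 3$ ($J{\left(U \right)} = 3 \frac{U}{U} = 3 \cdot 1 = 3$)
$Q J{\left(j{\left(6 \right)} \right)} = 464 \cdot 3 = 1392$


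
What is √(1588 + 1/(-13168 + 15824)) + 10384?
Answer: 10384 + √700143014/664 ≈ 10424.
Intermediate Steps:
√(1588 + 1/(-13168 + 15824)) + 10384 = √(1588 + 1/2656) + 10384 = √(4217729/2656) + 10384 = √700143014/664 + 10384 = 10384 + √700143014/664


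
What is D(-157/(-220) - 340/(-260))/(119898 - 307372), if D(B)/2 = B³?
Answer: -193200794541/2192851132472000 ≈ -8.8105e-5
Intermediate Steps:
D(B) = 2*B³
D(-157/(-220) - 340/(-260))/(119898 - 307372) = (2*(-157/(-220) - 340/(-260))³)/(119898 - 307372) = (2*(-157*(-1/220) - 340*(-1/260))³)/(-187474) = (2*(157/220 + 17/13)³)*(-1/187474) = (2*(5781/2860)³)*(-1/187474) = (2*(193200794541/23393656000))*(-1/187474) = (193200794541/11696828000)*(-1/187474) = -193200794541/2192851132472000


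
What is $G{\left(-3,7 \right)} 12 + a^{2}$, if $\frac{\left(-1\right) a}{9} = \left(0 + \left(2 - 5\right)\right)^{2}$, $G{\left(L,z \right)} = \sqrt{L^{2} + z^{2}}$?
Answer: $6561 + 12 \sqrt{58} \approx 6652.4$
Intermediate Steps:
$a = -81$ ($a = - 9 \left(0 + \left(2 - 5\right)\right)^{2} = - 9 \left(0 - 3\right)^{2} = - 9 \left(-3\right)^{2} = \left(-9\right) 9 = -81$)
$G{\left(-3,7 \right)} 12 + a^{2} = \sqrt{\left(-3\right)^{2} + 7^{2}} \cdot 12 + \left(-81\right)^{2} = \sqrt{9 + 49} \cdot 12 + 6561 = \sqrt{58} \cdot 12 + 6561 = 12 \sqrt{58} + 6561 = 6561 + 12 \sqrt{58}$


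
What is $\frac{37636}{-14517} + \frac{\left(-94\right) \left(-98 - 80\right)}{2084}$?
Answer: $\frac{41116255}{7563357} \approx 5.4362$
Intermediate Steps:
$\frac{37636}{-14517} + \frac{\left(-94\right) \left(-98 - 80\right)}{2084} = 37636 \left(- \frac{1}{14517}\right) + \left(-94\right) \left(-178\right) \frac{1}{2084} = - \frac{37636}{14517} + 16732 \cdot \frac{1}{2084} = - \frac{37636}{14517} + \frac{4183}{521} = \frac{41116255}{7563357}$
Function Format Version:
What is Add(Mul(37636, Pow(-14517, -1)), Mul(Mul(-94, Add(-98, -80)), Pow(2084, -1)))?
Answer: Rational(41116255, 7563357) ≈ 5.4362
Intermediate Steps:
Add(Mul(37636, Pow(-14517, -1)), Mul(Mul(-94, Add(-98, -80)), Pow(2084, -1))) = Add(Mul(37636, Rational(-1, 14517)), Mul(Mul(-94, -178), Rational(1, 2084))) = Add(Rational(-37636, 14517), Mul(16732, Rational(1, 2084))) = Add(Rational(-37636, 14517), Rational(4183, 521)) = Rational(41116255, 7563357)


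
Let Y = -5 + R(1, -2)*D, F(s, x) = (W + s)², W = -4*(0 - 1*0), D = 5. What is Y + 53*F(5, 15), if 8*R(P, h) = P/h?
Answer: 21115/16 ≈ 1319.7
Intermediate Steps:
R(P, h) = P/(8*h) (R(P, h) = (P/h)/8 = P/(8*h))
W = 0 (W = -4*(0 + 0) = -4*0 = 0)
F(s, x) = s² (F(s, x) = (0 + s)² = s²)
Y = -85/16 (Y = -5 + ((⅛)*1/(-2))*5 = -5 + ((⅛)*1*(-½))*5 = -5 - 1/16*5 = -5 - 5/16 = -85/16 ≈ -5.3125)
Y + 53*F(5, 15) = -85/16 + 53*5² = -85/16 + 53*25 = -85/16 + 1325 = 21115/16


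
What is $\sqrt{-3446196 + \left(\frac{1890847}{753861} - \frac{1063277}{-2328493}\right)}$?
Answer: $\frac{4 i \sqrt{663669781434903031901980247670}}{1755360061473} \approx 1856.4 i$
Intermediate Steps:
$\sqrt{-3446196 + \left(\frac{1890847}{753861} - \frac{1063277}{-2328493}\right)} = \sqrt{-3446196 + \left(1890847 \cdot \frac{1}{753861} - - \frac{1063277}{2328493}\right)} = \sqrt{-3446196 + \left(\frac{1890847}{753861} + \frac{1063277}{2328493}\right)} = \sqrt{-3446196 + \frac{5204387066068}{1755360061473}} = \sqrt{- \frac{6049309618020940640}{1755360061473}} = \frac{4 i \sqrt{663669781434903031901980247670}}{1755360061473}$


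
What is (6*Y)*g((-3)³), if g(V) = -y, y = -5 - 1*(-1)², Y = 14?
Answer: 504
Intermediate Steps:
y = -6 (y = -5 - 1*1 = -5 - 1 = -6)
g(V) = 6 (g(V) = -1*(-6) = 6)
(6*Y)*g((-3)³) = (6*14)*6 = 84*6 = 504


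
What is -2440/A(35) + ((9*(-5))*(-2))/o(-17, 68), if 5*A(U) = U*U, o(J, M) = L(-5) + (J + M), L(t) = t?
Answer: -9019/1127 ≈ -8.0027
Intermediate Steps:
o(J, M) = -5 + J + M (o(J, M) = -5 + (J + M) = -5 + J + M)
A(U) = U**2/5 (A(U) = (U*U)/5 = U**2/5)
-2440/A(35) + ((9*(-5))*(-2))/o(-17, 68) = -2440/((1/5)*35**2) + ((9*(-5))*(-2))/(-5 - 17 + 68) = -2440/((1/5)*1225) - 45*(-2)/46 = -2440/245 + 90*(1/46) = -2440*1/245 + 45/23 = -488/49 + 45/23 = -9019/1127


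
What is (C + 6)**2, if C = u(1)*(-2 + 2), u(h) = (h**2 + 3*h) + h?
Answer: 36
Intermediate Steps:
u(h) = h**2 + 4*h
C = 0 (C = (1*(4 + 1))*(-2 + 2) = (1*5)*0 = 5*0 = 0)
(C + 6)**2 = (0 + 6)**2 = 6**2 = 36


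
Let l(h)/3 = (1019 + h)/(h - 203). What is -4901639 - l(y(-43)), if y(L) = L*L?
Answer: -4034053199/823 ≈ -4.9016e+6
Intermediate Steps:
y(L) = L²
l(h) = 3*(1019 + h)/(-203 + h) (l(h) = 3*((1019 + h)/(h - 203)) = 3*((1019 + h)/(-203 + h)) = 3*(1019 + h)/(-203 + h))
-4901639 - l(y(-43)) = -4901639 - 3*(1019 + (-43)²)/(-203 + (-43)²) = -4901639 - 3*(1019 + 1849)/(-203 + 1849) = -4901639 - 3*2868/1646 = -4901639 - 1*4302/823 = -4901639 - 4302/823 = -4034053199/823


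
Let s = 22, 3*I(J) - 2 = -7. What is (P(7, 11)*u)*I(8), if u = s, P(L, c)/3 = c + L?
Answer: -1980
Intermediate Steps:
P(L, c) = 3*L + 3*c (P(L, c) = 3*(c + L) = 3*(L + c) = 3*L + 3*c)
I(J) = -5/3 (I(J) = ⅔ + (⅓)*(-7) = ⅔ - 7/3 = -5/3)
u = 22
(P(7, 11)*u)*I(8) = ((3*7 + 3*11)*22)*(-5/3) = ((21 + 33)*22)*(-5/3) = (54*22)*(-5/3) = 1188*(-5/3) = -1980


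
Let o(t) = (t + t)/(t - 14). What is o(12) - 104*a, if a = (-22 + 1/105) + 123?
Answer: -1104284/105 ≈ -10517.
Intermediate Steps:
a = 10606/105 (a = (-22 + 1/105) + 123 = -2309/105 + 123 = 10606/105 ≈ 101.01)
o(t) = 2*t/(-14 + t) (o(t) = (2*t)/(-14 + t) = 2*t/(-14 + t))
o(12) - 104*a = 2*12/(-14 + 12) - 104*10606/105 = 2*12/(-2) - 1103024/105 = 2*12*(-½) - 1103024/105 = -12 - 1103024/105 = -1104284/105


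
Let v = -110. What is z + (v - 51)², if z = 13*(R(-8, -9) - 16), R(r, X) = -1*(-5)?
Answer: 25778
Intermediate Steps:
R(r, X) = 5
z = -143 (z = 13*(5 - 16) = 13*(-11) = -143)
z + (v - 51)² = -143 + (-110 - 51)² = -143 + (-161)² = -143 + 25921 = 25778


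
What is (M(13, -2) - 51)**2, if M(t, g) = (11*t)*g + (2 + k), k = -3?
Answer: 114244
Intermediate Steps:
M(t, g) = -1 + 11*g*t (M(t, g) = (11*t)*g + (2 - 3) = 11*g*t - 1 = -1 + 11*g*t)
(M(13, -2) - 51)**2 = ((-1 + 11*(-2)*13) - 51)**2 = ((-1 - 286) - 51)**2 = (-287 - 51)**2 = (-338)**2 = 114244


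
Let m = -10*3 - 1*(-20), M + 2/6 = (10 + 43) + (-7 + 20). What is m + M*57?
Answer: 3733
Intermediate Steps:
M = 197/3 (M = -1/3 + ((10 + 43) + (-7 + 20)) = -1/3 + (53 + 13) = -1/3 + 66 = 197/3 ≈ 65.667)
m = -10 (m = -30 + 20 = -10)
m + M*57 = -10 + (197/3)*57 = -10 + 3743 = 3733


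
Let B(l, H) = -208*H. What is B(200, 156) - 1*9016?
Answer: -41464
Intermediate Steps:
B(200, 156) - 1*9016 = -208*156 - 1*9016 = -32448 - 9016 = -41464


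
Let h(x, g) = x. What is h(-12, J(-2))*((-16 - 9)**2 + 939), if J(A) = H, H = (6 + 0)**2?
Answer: -18768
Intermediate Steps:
H = 36 (H = 6**2 = 36)
J(A) = 36
h(-12, J(-2))*((-16 - 9)**2 + 939) = -12*((-16 - 9)**2 + 939) = -12*((-25)**2 + 939) = -12*(625 + 939) = -12*1564 = -18768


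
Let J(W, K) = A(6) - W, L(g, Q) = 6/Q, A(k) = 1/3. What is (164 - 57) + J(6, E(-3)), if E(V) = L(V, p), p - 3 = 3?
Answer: 304/3 ≈ 101.33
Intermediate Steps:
A(k) = ⅓
p = 6 (p = 3 + 3 = 6)
E(V) = 1 (E(V) = 6/6 = 6*(⅙) = 1)
J(W, K) = ⅓ - W
(164 - 57) + J(6, E(-3)) = (164 - 57) + (⅓ - 1*6) = 107 + (⅓ - 6) = 107 - 17/3 = 304/3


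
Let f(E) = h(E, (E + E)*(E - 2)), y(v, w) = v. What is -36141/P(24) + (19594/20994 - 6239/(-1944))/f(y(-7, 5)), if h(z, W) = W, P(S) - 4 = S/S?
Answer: -4424975778473/612185040 ≈ -7228.2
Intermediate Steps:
P(S) = 5 (P(S) = 4 + S/S = 4 + 1 = 5)
f(E) = 2*E*(-2 + E) (f(E) = (E + E)*(E - 2) = (2*E)*(-2 + E) = 2*E*(-2 + E))
-36141/P(24) + (19594/20994 - 6239/(-1944))/f(y(-7, 5)) = -36141/5 + (19594/20994 - 6239/(-1944))/((2*(-7)*(-2 - 7))) = -36141*1/5 + (19594*(1/20994) - 6239*(-1/1944))/((2*(-7)*(-9))) = -36141/5 + (9797/10497 + 6239/1944)/126 = -36141/5 + (28178717/6802056)*(1/126) = -36141/5 + 4025531/122437008 = -4424975778473/612185040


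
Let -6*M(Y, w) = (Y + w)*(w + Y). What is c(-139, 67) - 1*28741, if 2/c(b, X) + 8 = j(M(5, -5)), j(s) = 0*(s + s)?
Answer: -114965/4 ≈ -28741.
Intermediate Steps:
M(Y, w) = -(Y + w)²/6 (M(Y, w) = -(Y + w)*(w + Y)/6 = -(Y + w)*(Y + w)/6 = -(Y + w)²/6)
j(s) = 0 (j(s) = 0*(2*s) = 0)
c(b, X) = -¼ (c(b, X) = 2/(-8 + 0) = 2/(-8) = 2*(-⅛) = -¼)
c(-139, 67) - 1*28741 = -¼ - 1*28741 = -¼ - 28741 = -114965/4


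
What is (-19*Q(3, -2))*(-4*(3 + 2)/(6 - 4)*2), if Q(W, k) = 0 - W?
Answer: -1140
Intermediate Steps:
Q(W, k) = -W
(-19*Q(3, -2))*(-4*(3 + 2)/(6 - 4)*2) = (-(-19)*3)*(-4*(3 + 2)/(6 - 4)*2) = (-19*(-3))*(-20/2*2) = 57*(-20/2*2) = 57*(-4*5/2*2) = 57*(-10*2) = 57*(-20) = -1140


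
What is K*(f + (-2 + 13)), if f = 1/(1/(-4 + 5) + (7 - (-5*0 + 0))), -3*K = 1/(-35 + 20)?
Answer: 89/360 ≈ 0.24722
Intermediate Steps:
K = 1/45 (K = -1/(3*(-35 + 20)) = -1/3/(-15) = -1/3*(-1/15) = 1/45 ≈ 0.022222)
f = 1/8 (f = 1/(1/1 + (7 - (0 + 0))) = 1/(1 + (7 - 1*0)) = 1/(1 + (7 + 0)) = 1/(1 + 7) = 1/8 ≈ 0.12500)
K*(f + (-2 + 13)) = (1/8 + (-2 + 13))/45 = (1/8 + 11)/45 = (1/45)*(89/8) = 89/360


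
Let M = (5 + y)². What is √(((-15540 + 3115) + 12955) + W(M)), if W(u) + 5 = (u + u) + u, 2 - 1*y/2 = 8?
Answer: 4*√42 ≈ 25.923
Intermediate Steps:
y = -12 (y = 4 - 2*8 = 4 - 16 = -12)
M = 49 (M = (5 - 12)² = (-7)² = 49)
W(u) = -5 + 3*u (W(u) = -5 + ((u + u) + u) = -5 + (2*u + u) = -5 + 3*u)
√(((-15540 + 3115) + 12955) + W(M)) = √(((-15540 + 3115) + 12955) + (-5 + 3*49)) = √((-12425 + 12955) + (-5 + 147)) = √(530 + 142) = √672 = 4*√42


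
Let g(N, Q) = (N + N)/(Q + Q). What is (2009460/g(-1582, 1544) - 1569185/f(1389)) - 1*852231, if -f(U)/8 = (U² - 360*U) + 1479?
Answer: -5094461880057589/1810769856 ≈ -2.8134e+6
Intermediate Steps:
f(U) = -11832 - 8*U² + 2880*U (f(U) = -8*((U² - 360*U) + 1479) = -8*(1479 + U² - 360*U) = -11832 - 8*U² + 2880*U)
g(N, Q) = N/Q (g(N, Q) = (2*N)/((2*Q)) = (2*N)*(1/(2*Q)) = N/Q)
(2009460/g(-1582, 1544) - 1569185/f(1389)) - 1*852231 = (2009460/((-1582/1544)) - 1569185/(-11832 - 8*1389² + 2880*1389)) - 1*852231 = (2009460/((-1582*1/1544)) - 1569185/(-11832 - 8*1929321 + 4000320)) - 852231 = (2009460/(-791/772) - 1569185/(-11832 - 15434568 + 4000320)) - 852231 = (2009460*(-772/791) - 1569185/(-11446080)) - 852231 = (-1551303120/791 - 1569185*(-1/11446080)) - 852231 = (-1551303120/791 + 313837/2289216) - 852231 = -3551267674908853/1810769856 - 852231 = -5094461880057589/1810769856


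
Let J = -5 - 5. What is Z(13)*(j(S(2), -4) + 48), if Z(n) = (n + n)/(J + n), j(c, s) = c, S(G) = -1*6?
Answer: 364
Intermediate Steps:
S(G) = -6
J = -10
Z(n) = 2*n/(-10 + n) (Z(n) = (n + n)/(-10 + n) = (2*n)/(-10 + n) = 2*n/(-10 + n))
Z(13)*(j(S(2), -4) + 48) = (2*13/(-10 + 13))*(-6 + 48) = (2*13/3)*42 = (2*13*(⅓))*42 = (26/3)*42 = 364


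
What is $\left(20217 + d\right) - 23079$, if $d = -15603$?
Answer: $-18465$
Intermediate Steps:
$\left(20217 + d\right) - 23079 = \left(20217 - 15603\right) - 23079 = 4614 - 23079 = -18465$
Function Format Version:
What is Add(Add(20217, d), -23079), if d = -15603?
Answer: -18465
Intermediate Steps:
Add(Add(20217, d), -23079) = Add(Add(20217, -15603), -23079) = Add(4614, -23079) = -18465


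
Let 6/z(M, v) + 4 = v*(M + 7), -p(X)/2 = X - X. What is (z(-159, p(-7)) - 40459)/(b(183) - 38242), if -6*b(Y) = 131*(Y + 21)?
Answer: 80921/85392 ≈ 0.94764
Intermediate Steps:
p(X) = 0 (p(X) = -2*(X - X) = -2*0 = 0)
z(M, v) = 6/(-4 + v*(7 + M)) (z(M, v) = 6/(-4 + v*(M + 7)) = 6/(-4 + v*(7 + M)))
b(Y) = -917/2 - 131*Y/6 (b(Y) = -131*(Y + 21)/6 = -131*(21 + Y)/6 = -(2751 + 131*Y)/6 = -917/2 - 131*Y/6)
(z(-159, p(-7)) - 40459)/(b(183) - 38242) = (6/(-4 + 7*0 - 159*0) - 40459)/((-917/2 - 131/6*183) - 38242) = (6/(-4 + 0 + 0) - 40459)/((-917/2 - 7991/2) - 38242) = (6/(-4) - 40459)/(-4454 - 38242) = (6*(-¼) - 40459)/(-42696) = (-3/2 - 40459)*(-1/42696) = -80921/2*(-1/42696) = 80921/85392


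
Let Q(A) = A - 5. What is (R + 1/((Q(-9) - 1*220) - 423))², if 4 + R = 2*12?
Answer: 172633321/431649 ≈ 399.94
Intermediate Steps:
Q(A) = -5 + A
R = 20 (R = -4 + 2*12 = -4 + 24 = 20)
(R + 1/((Q(-9) - 1*220) - 423))² = (20 + 1/(((-5 - 9) - 1*220) - 423))² = (20 + 1/((-14 - 220) - 423))² = (20 + 1/(-234 - 423))² = (20 + 1/(-657))² = (20 - 1/657)² = (13139/657)² = 172633321/431649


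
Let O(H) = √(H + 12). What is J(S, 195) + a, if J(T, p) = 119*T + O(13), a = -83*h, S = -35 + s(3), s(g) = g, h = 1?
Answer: -3886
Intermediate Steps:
S = -32 (S = -35 + 3 = -32)
O(H) = √(12 + H)
a = -83 (a = -83*1 = -83)
J(T, p) = 5 + 119*T (J(T, p) = 119*T + √(12 + 13) = 119*T + √25 = 119*T + 5 = 5 + 119*T)
J(S, 195) + a = (5 + 119*(-32)) - 83 = (5 - 3808) - 83 = -3803 - 83 = -3886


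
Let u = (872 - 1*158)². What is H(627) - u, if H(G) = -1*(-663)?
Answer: -509133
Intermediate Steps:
H(G) = 663
u = 509796 (u = (872 - 158)² = 714² = 509796)
H(627) - u = 663 - 1*509796 = 663 - 509796 = -509133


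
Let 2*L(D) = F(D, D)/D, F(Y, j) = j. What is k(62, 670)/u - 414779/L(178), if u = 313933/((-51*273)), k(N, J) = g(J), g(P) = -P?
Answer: -260416303204/313933 ≈ -8.2953e+5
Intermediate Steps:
k(N, J) = -J
L(D) = 1/2 (L(D) = (D/D)/2 = (1/2)*1 = 1/2)
u = -313933/13923 (u = 313933/(-13923) = 313933*(-1/13923) = -313933/13923 ≈ -22.548)
k(62, 670)/u - 414779/L(178) = (-1*670)/(-313933/13923) - 414779/1/2 = -670*(-13923/313933) - 414779*2 = 9328410/313933 - 829558 = -260416303204/313933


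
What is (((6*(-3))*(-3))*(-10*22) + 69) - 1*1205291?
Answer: -1217102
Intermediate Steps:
(((6*(-3))*(-3))*(-10*22) + 69) - 1*1205291 = (-18*(-3)*(-220) + 69) - 1205291 = (54*(-220) + 69) - 1205291 = (-11880 + 69) - 1205291 = -11811 - 1205291 = -1217102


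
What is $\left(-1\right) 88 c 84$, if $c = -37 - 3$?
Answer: $295680$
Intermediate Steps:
$c = -40$ ($c = -37 - 3 = -40$)
$\left(-1\right) 88 c 84 = \left(-1\right) 88 \left(-40\right) 84 = \left(-88\right) \left(-40\right) 84 = 3520 \cdot 84 = 295680$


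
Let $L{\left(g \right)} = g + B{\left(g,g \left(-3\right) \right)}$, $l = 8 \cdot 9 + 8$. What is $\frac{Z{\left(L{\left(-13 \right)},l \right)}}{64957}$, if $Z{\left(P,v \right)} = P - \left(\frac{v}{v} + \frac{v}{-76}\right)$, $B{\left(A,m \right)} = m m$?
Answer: $\frac{28653}{1234183} \approx 0.023216$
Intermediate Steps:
$l = 80$ ($l = 72 + 8 = 80$)
$B{\left(A,m \right)} = m^{2}$
$L{\left(g \right)} = g + 9 g^{2}$ ($L{\left(g \right)} = g + \left(g \left(-3\right)\right)^{2} = g + \left(- 3 g\right)^{2} = g + 9 g^{2}$)
$Z{\left(P,v \right)} = -1 + P + \frac{v}{76}$ ($Z{\left(P,v \right)} = P - \left(1 + v \left(- \frac{1}{76}\right)\right) = P - \left(1 - \frac{v}{76}\right) = P + \left(-1 + \frac{v}{76}\right) = -1 + P + \frac{v}{76}$)
$\frac{Z{\left(L{\left(-13 \right)},l \right)}}{64957} = \frac{-1 - 13 \left(1 + 9 \left(-13\right)\right) + \frac{1}{76} \cdot 80}{64957} = \left(-1 - 13 \left(1 - 117\right) + \frac{20}{19}\right) \frac{1}{64957} = \left(-1 - -1508 + \frac{20}{19}\right) \frac{1}{64957} = \left(-1 + 1508 + \frac{20}{19}\right) \frac{1}{64957} = \frac{28653}{19} \cdot \frac{1}{64957} = \frac{28653}{1234183}$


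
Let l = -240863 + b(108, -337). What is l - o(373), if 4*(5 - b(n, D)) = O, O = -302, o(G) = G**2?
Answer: -759823/2 ≈ -3.7991e+5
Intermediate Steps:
b(n, D) = 161/2 (b(n, D) = 5 - 1/4*(-302) = 5 + 151/2 = 161/2)
l = -481565/2 (l = -240863 + 161/2 = -481565/2 ≈ -2.4078e+5)
l - o(373) = -481565/2 - 1*373**2 = -481565/2 - 1*139129 = -481565/2 - 139129 = -759823/2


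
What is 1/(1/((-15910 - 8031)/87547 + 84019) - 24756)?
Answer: -7355587452/182094922874165 ≈ -4.0394e-5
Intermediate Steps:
1/(1/((-15910 - 8031)/87547 + 84019) - 24756) = 1/(1/(-23941*1/87547 + 84019) - 24756) = 1/(1/(-23941/87547 + 84019) - 24756) = 1/(1/(7355587452/87547) - 24756) = 1/(87547/7355587452 - 24756) = 1/(-182094922874165/7355587452) = -7355587452/182094922874165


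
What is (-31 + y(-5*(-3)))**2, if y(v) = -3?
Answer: 1156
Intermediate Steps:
(-31 + y(-5*(-3)))**2 = (-31 - 3)**2 = (-34)**2 = 1156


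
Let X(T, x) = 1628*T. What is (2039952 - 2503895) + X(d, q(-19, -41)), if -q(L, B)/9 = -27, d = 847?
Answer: 914973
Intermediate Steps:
q(L, B) = 243 (q(L, B) = -9*(-27) = 243)
(2039952 - 2503895) + X(d, q(-19, -41)) = (2039952 - 2503895) + 1628*847 = -463943 + 1378916 = 914973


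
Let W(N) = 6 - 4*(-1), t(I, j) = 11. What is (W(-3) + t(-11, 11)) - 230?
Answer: -209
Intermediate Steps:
W(N) = 10 (W(N) = 6 + 4 = 10)
(W(-3) + t(-11, 11)) - 230 = (10 + 11) - 230 = 21 - 230 = -209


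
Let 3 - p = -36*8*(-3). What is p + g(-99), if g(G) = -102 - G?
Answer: -864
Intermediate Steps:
p = -861 (p = 3 - (-36*8)*(-3) = 3 - (-288)*(-3) = 3 - 1*864 = 3 - 864 = -861)
p + g(-99) = -861 + (-102 - 1*(-99)) = -861 + (-102 + 99) = -861 - 3 = -864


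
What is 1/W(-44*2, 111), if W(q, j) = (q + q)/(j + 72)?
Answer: -183/176 ≈ -1.0398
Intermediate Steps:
W(q, j) = 2*q/(72 + j) (W(q, j) = (2*q)/(72 + j) = 2*q/(72 + j))
1/W(-44*2, 111) = 1/(2*(-44*2)/(72 + 111)) = 1/(2*(-88)/183) = 1/(2*(-88)*(1/183)) = 1/(-176/183) = -183/176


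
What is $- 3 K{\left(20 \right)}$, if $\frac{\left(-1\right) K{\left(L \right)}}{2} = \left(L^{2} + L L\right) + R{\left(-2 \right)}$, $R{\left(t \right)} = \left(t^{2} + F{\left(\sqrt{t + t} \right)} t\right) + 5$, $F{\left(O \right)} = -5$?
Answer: $4914$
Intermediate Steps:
$R{\left(t \right)} = 5 + t^{2} - 5 t$ ($R{\left(t \right)} = \left(t^{2} - 5 t\right) + 5 = 5 + t^{2} - 5 t$)
$K{\left(L \right)} = -38 - 4 L^{2}$ ($K{\left(L \right)} = - 2 \left(\left(L^{2} + L L\right) + \left(5 + \left(-2\right)^{2} - -10\right)\right) = - 2 \left(\left(L^{2} + L^{2}\right) + \left(5 + 4 + 10\right)\right) = - 2 \left(2 L^{2} + 19\right) = - 2 \left(19 + 2 L^{2}\right) = -38 - 4 L^{2}$)
$- 3 K{\left(20 \right)} = - 3 \left(-38 - 4 \cdot 20^{2}\right) = - 3 \left(-38 - 1600\right) = \left(-3\right) \left(-1638\right) = 4914$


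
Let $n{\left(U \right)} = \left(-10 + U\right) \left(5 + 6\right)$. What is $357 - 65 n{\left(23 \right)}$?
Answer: $-8938$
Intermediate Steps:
$n{\left(U \right)} = -110 + 11 U$ ($n{\left(U \right)} = \left(-10 + U\right) 11 = -110 + 11 U$)
$357 - 65 n{\left(23 \right)} = 357 - 65 \left(-110 + 11 \cdot 23\right) = 357 - 65 \left(-110 + 253\right) = 357 - 9295 = -8938$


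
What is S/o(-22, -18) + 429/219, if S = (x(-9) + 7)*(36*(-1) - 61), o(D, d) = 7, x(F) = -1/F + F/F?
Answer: -507904/4599 ≈ -110.44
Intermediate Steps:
x(F) = 1 - 1/F (x(F) = -1/F + 1 = 1 - 1/F)
S = -7081/9 (S = ((-1 - 9)/(-9) + 7)*(36*(-1) - 61) = (-1/9*(-10) + 7)*(-36 - 61) = (10/9 + 7)*(-97) = (73/9)*(-97) = -7081/9 ≈ -786.78)
S/o(-22, -18) + 429/219 = -7081/9/7 + 429/219 = -7081/9*1/7 + 429*(1/219) = -7081/63 + 143/73 = -507904/4599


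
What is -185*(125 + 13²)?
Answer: -54390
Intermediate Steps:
-185*(125 + 13²) = -185*(125 + 169) = -185*294 = -54390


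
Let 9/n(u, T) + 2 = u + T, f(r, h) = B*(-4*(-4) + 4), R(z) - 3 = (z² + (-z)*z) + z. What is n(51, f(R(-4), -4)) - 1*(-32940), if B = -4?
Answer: 1021131/31 ≈ 32940.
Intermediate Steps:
R(z) = 3 + z (R(z) = 3 + ((z² + (-z)*z) + z) = 3 + ((z² - z²) + z) = 3 + (0 + z) = 3 + z)
f(r, h) = -80 (f(r, h) = -4*(-4*(-4) + 4) = -4*(16 + 4) = -4*20 = -80)
n(u, T) = 9/(-2 + T + u) (n(u, T) = 9/(-2 + (u + T)) = 9/(-2 + (T + u)) = 9/(-2 + T + u))
n(51, f(R(-4), -4)) - 1*(-32940) = 9/(-2 - 80 + 51) - 1*(-32940) = 9/(-31) + 32940 = 9*(-1/31) + 32940 = -9/31 + 32940 = 1021131/31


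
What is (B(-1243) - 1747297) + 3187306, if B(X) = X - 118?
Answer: 1438648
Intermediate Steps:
B(X) = -118 + X
(B(-1243) - 1747297) + 3187306 = ((-118 - 1243) - 1747297) + 3187306 = (-1361 - 1747297) + 3187306 = -1748658 + 3187306 = 1438648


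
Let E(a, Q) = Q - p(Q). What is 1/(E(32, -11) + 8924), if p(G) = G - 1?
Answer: 1/8925 ≈ 0.00011204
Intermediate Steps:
p(G) = -1 + G
E(a, Q) = 1 (E(a, Q) = Q - (-1 + Q) = Q + (1 - Q) = 1)
1/(E(32, -11) + 8924) = 1/(1 + 8924) = 1/8925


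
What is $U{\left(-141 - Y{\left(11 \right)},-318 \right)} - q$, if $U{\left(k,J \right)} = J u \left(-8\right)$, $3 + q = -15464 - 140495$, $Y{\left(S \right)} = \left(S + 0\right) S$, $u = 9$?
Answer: $178858$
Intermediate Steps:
$Y{\left(S \right)} = S^{2}$ ($Y{\left(S \right)} = S S = S^{2}$)
$q = -155962$ ($q = -3 - 155959 = -155962$)
$U{\left(k,J \right)} = - 72 J$ ($U{\left(k,J \right)} = J 9 \left(-8\right) = 9 J \left(-8\right) = - 72 J$)
$U{\left(-141 - Y{\left(11 \right)},-318 \right)} - q = \left(-72\right) \left(-318\right) - -155962 = 22896 + 155962 = 178858$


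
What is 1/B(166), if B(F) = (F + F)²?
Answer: 1/110224 ≈ 9.0724e-6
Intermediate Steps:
B(F) = 4*F² (B(F) = (2*F)² = 4*F²)
1/B(166) = 1/(4*166²) = 1/(4*27556) = 1/110224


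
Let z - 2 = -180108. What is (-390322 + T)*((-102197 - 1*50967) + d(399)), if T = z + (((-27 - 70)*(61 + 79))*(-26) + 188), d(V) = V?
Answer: 33174447400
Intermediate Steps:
z = -180106 (z = 2 - 180108 = -180106)
T = 173162 (T = -180106 + (((-27 - 70)*(61 + 79))*(-26) + 188) = -180106 + (-97*140*(-26) + 188) = -180106 + (-13580*(-26) + 188) = -180106 + (353080 + 188) = -180106 + 353268 = 173162)
(-390322 + T)*((-102197 - 1*50967) + d(399)) = (-390322 + 173162)*((-102197 - 1*50967) + 399) = -217160*((-102197 - 50967) + 399) = -217160*(-153164 + 399) = -217160*(-152765) = 33174447400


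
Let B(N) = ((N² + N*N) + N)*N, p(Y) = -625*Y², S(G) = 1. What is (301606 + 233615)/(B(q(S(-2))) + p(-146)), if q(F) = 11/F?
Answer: -535221/13319717 ≈ -0.040183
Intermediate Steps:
B(N) = N*(N + 2*N²) (B(N) = ((N² + N²) + N)*N = (2*N² + N)*N = (N + 2*N²)*N = N*(N + 2*N²))
(301606 + 233615)/(B(q(S(-2))) + p(-146)) = (301606 + 233615)/((11/1)²*(1 + 2*(11/1)) - 625*(-146)²) = 535221/((11*1)²*(1 + 2*(11*1)) - 625*21316) = 535221/(11²*(1 + 2*11) - 13322500) = 535221/(121*(1 + 22) - 13322500) = 535221/(121*23 - 13322500) = 535221/(2783 - 13322500) = 535221/(-13319717) = 535221*(-1/13319717) = -535221/13319717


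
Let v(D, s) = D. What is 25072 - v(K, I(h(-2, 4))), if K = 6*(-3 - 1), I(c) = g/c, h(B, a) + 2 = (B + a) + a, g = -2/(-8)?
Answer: 25096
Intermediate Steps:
g = ¼ (g = -2*(-⅛) = ¼ ≈ 0.25000)
h(B, a) = -2 + B + 2*a (h(B, a) = -2 + ((B + a) + a) = -2 + (B + 2*a) = -2 + B + 2*a)
I(c) = 1/(4*c)
K = -24 (K = 6*(-4) = -24)
25072 - v(K, I(h(-2, 4))) = 25072 - 1*(-24) = 25072 + 24 = 25096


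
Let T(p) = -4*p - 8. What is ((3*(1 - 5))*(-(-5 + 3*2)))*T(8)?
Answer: -480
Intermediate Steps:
T(p) = -8 - 4*p
((3*(1 - 5))*(-(-5 + 3*2)))*T(8) = ((3*(1 - 5))*(-(-5 + 3*2)))*(-8 - 4*8) = ((3*(-4))*(-(-5 + 6)))*(-8 - 32) = -(-12)*(-40) = -12*(-1)*(-40) = 12*(-40) = -480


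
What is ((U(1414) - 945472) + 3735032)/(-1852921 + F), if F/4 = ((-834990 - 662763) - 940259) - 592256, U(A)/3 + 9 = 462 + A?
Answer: -18511/92543 ≈ -0.20003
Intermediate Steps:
U(A) = 1359 + 3*A (U(A) = -27 + 3*(462 + A) = -27 + (1386 + 3*A) = 1359 + 3*A)
F = -12121072 (F = 4*(((-834990 - 662763) - 940259) - 592256) = 4*((-1497753 - 940259) - 592256) = 4*(-2438012 - 592256) = 4*(-3030268) = -12121072)
((U(1414) - 945472) + 3735032)/(-1852921 + F) = (((1359 + 3*1414) - 945472) + 3735032)/(-1852921 - 12121072) = (((1359 + 4242) - 945472) + 3735032)/(-13973993) = ((5601 - 945472) + 3735032)*(-1/13973993) = (-939871 + 3735032)*(-1/13973993) = 2795161*(-1/13973993) = -18511/92543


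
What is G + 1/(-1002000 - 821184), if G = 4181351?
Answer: 7623372241583/1823184 ≈ 4.1814e+6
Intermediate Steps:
G + 1/(-1002000 - 821184) = 4181351 + 1/(-1002000 - 821184) = 4181351 + 1/(-1823184) = 4181351 - 1/1823184 = 7623372241583/1823184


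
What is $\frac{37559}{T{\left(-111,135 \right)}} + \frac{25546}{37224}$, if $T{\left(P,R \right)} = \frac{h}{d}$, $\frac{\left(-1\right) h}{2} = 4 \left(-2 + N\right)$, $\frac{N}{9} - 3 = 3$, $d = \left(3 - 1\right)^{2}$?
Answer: $- \frac{174429929}{483912} \approx -360.46$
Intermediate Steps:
$d = 4$ ($d = 2^{2} = 4$)
$N = 54$ ($N = 27 + 9 \cdot 3 = 27 + 27 = 54$)
$h = -416$ ($h = - 2 \cdot 4 \left(-2 + 54\right) = - 2 \cdot 4 \cdot 52 = \left(-2\right) 208 = -416$)
$T{\left(P,R \right)} = -104$ ($T{\left(P,R \right)} = - \frac{416}{4} = \left(-416\right) \frac{1}{4} = -104$)
$\frac{37559}{T{\left(-111,135 \right)}} + \frac{25546}{37224} = \frac{37559}{-104} + \frac{25546}{37224} = 37559 \left(- \frac{1}{104}\right) + 25546 \cdot \frac{1}{37224} = - \frac{37559}{104} + \frac{12773}{18612} = - \frac{174429929}{483912}$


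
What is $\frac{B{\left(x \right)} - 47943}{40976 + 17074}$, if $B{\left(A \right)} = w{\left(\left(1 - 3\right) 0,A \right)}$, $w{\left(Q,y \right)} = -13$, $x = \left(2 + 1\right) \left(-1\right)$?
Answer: $- \frac{23978}{29025} \approx -0.82612$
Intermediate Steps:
$x = -3$ ($x = 3 \left(-1\right) = -3$)
$B{\left(A \right)} = -13$
$\frac{B{\left(x \right)} - 47943}{40976 + 17074} = \frac{-13 - 47943}{40976 + 17074} = - \frac{47956}{58050} = \left(-47956\right) \frac{1}{58050} = - \frac{23978}{29025}$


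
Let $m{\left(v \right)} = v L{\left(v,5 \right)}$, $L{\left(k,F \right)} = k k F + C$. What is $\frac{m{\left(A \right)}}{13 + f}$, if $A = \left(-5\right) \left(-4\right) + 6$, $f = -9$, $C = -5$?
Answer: $\frac{43875}{2} \approx 21938.0$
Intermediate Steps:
$A = 26$ ($A = 20 + 6 = 26$)
$L{\left(k,F \right)} = -5 + F k^{2}$ ($L{\left(k,F \right)} = k k F - 5 = k^{2} F - 5 = F k^{2} - 5 = -5 + F k^{2}$)
$m{\left(v \right)} = v \left(-5 + 5 v^{2}\right)$
$\frac{m{\left(A \right)}}{13 + f} = \frac{5 \cdot 26 \left(-1 + 26^{2}\right)}{13 - 9} = \frac{5 \cdot 26 \left(-1 + 676\right)}{4} = 5 \cdot 26 \cdot 675 \cdot \frac{1}{4} = 87750 \cdot \frac{1}{4} = \frac{43875}{2}$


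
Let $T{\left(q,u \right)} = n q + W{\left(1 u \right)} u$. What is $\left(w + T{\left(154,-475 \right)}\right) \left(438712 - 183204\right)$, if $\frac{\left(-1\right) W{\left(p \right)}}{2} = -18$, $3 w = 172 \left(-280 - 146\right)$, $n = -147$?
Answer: $-16393904296$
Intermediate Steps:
$w = -24424$ ($w = \frac{172 \left(-280 - 146\right)}{3} = \frac{172 \left(-426\right)}{3} = \frac{1}{3} \left(-73272\right) = -24424$)
$W{\left(p \right)} = 36$ ($W{\left(p \right)} = \left(-2\right) \left(-18\right) = 36$)
$T{\left(q,u \right)} = - 147 q + 36 u$
$\left(w + T{\left(154,-475 \right)}\right) \left(438712 - 183204\right) = \left(-24424 + \left(\left(-147\right) 154 + 36 \left(-475\right)\right)\right) \left(438712 - 183204\right) = \left(-24424 - 39738\right) 255508 = \left(-64162\right) 255508 = -16393904296$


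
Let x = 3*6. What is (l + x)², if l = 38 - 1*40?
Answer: 256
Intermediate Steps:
l = -2 (l = 38 - 40 = -2)
x = 18
(l + x)² = (-2 + 18)² = 16² = 256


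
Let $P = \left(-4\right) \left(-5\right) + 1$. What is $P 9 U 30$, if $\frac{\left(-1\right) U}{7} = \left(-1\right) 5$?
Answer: $198450$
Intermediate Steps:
$P = 21$ ($P = 20 + 1 = 21$)
$U = 35$ ($U = - 7 \left(\left(-1\right) 5\right) = \left(-7\right) \left(-5\right) = 35$)
$P 9 U 30 = 21 \cdot 9 \cdot 35 \cdot 30 = 189 \cdot 35 \cdot 30 = 6615 \cdot 30 = 198450$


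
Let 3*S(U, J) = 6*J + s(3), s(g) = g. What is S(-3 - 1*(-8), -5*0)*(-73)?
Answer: -73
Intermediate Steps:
S(U, J) = 1 + 2*J (S(U, J) = (6*J + 3)/3 = (3 + 6*J)/3 = 1 + 2*J)
S(-3 - 1*(-8), -5*0)*(-73) = (1 + 2*(-5*0))*(-73) = (1 + 2*0)*(-73) = (1 + 0)*(-73) = 1*(-73) = -73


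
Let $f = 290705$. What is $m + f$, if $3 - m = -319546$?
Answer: $610254$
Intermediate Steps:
$m = 319549$ ($m = 3 - -319546 = 3 + 319546 = 319549$)
$m + f = 319549 + 290705 = 610254$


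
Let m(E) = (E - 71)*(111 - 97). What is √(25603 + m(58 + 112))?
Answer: √26989 ≈ 164.28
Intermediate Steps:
m(E) = -994 + 14*E (m(E) = (-71 + E)*14 = -994 + 14*E)
√(25603 + m(58 + 112)) = √(25603 + (-994 + 14*(58 + 112))) = √(25603 + (-994 + 14*170)) = √(25603 + (-994 + 2380)) = √(25603 + 1386) = √26989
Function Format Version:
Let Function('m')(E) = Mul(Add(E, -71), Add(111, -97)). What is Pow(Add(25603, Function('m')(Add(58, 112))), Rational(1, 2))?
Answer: Pow(26989, Rational(1, 2)) ≈ 164.28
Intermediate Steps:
Function('m')(E) = Add(-994, Mul(14, E)) (Function('m')(E) = Mul(Add(-71, E), 14) = Add(-994, Mul(14, E)))
Pow(Add(25603, Function('m')(Add(58, 112))), Rational(1, 2)) = Pow(Add(25603, Add(-994, Mul(14, Add(58, 112)))), Rational(1, 2)) = Pow(Add(25603, Add(-994, Mul(14, 170))), Rational(1, 2)) = Pow(Add(25603, Add(-994, 2380)), Rational(1, 2)) = Pow(Add(25603, 1386), Rational(1, 2)) = Pow(26989, Rational(1, 2))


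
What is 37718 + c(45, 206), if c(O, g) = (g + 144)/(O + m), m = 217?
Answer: 4941233/131 ≈ 37719.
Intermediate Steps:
c(O, g) = (144 + g)/(217 + O) (c(O, g) = (g + 144)/(O + 217) = (144 + g)/(217 + O))
37718 + c(45, 206) = 37718 + (144 + 206)/(217 + 45) = 37718 + 350/262 = 37718 + (1/262)*350 = 37718 + 175/131 = 4941233/131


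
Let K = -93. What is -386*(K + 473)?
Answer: -146680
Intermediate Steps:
-386*(K + 473) = -386*(-93 + 473) = -386*380 = -146680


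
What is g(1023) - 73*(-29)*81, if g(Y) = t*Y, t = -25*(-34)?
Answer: 1041027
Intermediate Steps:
t = 850
g(Y) = 850*Y
g(1023) - 73*(-29)*81 = 850*1023 - 73*(-29)*81 = 869550 - (-2117)*81 = 869550 - 1*(-171477) = 869550 + 171477 = 1041027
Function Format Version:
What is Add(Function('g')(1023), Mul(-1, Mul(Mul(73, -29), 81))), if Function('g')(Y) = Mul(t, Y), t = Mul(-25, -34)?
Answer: 1041027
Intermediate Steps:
t = 850
Function('g')(Y) = Mul(850, Y)
Add(Function('g')(1023), Mul(-1, Mul(Mul(73, -29), 81))) = Add(Mul(850, 1023), Mul(-1, Mul(Mul(73, -29), 81))) = Add(869550, Mul(-1, Mul(-2117, 81))) = Add(869550, Mul(-1, -171477)) = Add(869550, 171477) = 1041027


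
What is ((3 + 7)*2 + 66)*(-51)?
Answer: -4386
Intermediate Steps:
((3 + 7)*2 + 66)*(-51) = (10*2 + 66)*(-51) = (20 + 66)*(-51) = 86*(-51) = -4386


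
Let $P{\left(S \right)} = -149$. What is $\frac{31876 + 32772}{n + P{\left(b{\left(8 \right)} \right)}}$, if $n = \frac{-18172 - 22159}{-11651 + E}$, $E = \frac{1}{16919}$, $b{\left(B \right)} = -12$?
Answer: $- \frac{12743625029664}{28689006743} \approx -444.2$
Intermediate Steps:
$E = \frac{1}{16919} \approx 5.9105 \cdot 10^{-5}$
$n = \frac{682360189}{197123268}$ ($n = \frac{-18172 - 22159}{-11651 + \frac{1}{16919}} = - \frac{40331}{- \frac{197123268}{16919}} = \left(-40331\right) \left(- \frac{16919}{197123268}\right) = \frac{682360189}{197123268} \approx 3.4616$)
$\frac{31876 + 32772}{n + P{\left(b{\left(8 \right)} \right)}} = \frac{31876 + 32772}{\frac{682360189}{197123268} - 149} = \frac{64648}{- \frac{28689006743}{197123268}} = 64648 \left(- \frac{197123268}{28689006743}\right) = - \frac{12743625029664}{28689006743}$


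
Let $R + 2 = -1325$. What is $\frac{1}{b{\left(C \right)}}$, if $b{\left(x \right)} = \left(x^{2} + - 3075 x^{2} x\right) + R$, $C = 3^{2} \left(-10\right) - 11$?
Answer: $\frac{1}{3168184449} \approx 3.1564 \cdot 10^{-10}$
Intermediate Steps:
$R = -1327$ ($R = -2 - 1325 = -1327$)
$C = -101$ ($C = 9 \left(-10\right) - 11 = -90 - 11 = -101$)
$b{\left(x \right)} = -1327 + x^{2} - 3075 x^{3}$ ($b{\left(x \right)} = \left(x^{2} + - 3075 x^{2} x\right) - 1327 = \left(x^{2} - 3075 x^{3}\right) - 1327 = -1327 + x^{2} - 3075 x^{3}$)
$\frac{1}{b{\left(C \right)}} = \frac{1}{-1327 + \left(-101\right)^{2} - 3075 \left(-101\right)^{3}} = \frac{1}{-1327 + 10201 - -3168175575} = \frac{1}{-1327 + 10201 + 3168175575} = \frac{1}{3168184449}$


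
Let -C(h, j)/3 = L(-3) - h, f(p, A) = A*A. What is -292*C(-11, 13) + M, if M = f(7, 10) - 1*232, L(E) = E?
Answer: 6876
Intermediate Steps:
f(p, A) = A²
C(h, j) = 9 + 3*h (C(h, j) = -3*(-3 - h) = 9 + 3*h)
M = -132 (M = 10² - 1*232 = 100 - 232 = -132)
-292*C(-11, 13) + M = -292*(9 + 3*(-11)) - 132 = -292*(9 - 33) - 132 = -292*(-24) - 132 = 7008 - 132 = 6876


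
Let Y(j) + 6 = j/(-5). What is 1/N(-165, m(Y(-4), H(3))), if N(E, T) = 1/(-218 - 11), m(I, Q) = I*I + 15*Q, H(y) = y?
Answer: -229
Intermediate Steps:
Y(j) = -6 - j/5 (Y(j) = -6 + j/(-5) = -6 + j*(-⅕) = -6 - j/5)
m(I, Q) = I² + 15*Q
N(E, T) = -1/229 (N(E, T) = 1/(-229) = -1/229)
1/N(-165, m(Y(-4), H(3))) = 1/(-1/229) = -229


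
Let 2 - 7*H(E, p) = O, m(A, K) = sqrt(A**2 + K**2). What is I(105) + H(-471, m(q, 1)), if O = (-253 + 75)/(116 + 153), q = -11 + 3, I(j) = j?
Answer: 198431/1883 ≈ 105.38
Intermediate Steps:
q = -8
O = -178/269 ≈ -0.66171
H(E, p) = 716/1883 (H(E, p) = 2/7 - 1/7*(-178/269) = 2/7 + 178/1883 = 716/1883)
I(105) + H(-471, m(q, 1)) = 105 + 716/1883 = 198431/1883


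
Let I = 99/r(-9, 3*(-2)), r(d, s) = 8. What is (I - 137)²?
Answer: 994009/64 ≈ 15531.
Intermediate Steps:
I = 99/8 ≈ 12.375
(I - 137)² = (99/8 - 137)² = (-997/8)² = 994009/64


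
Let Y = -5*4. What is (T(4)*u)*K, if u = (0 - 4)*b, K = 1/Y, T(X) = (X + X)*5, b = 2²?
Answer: 32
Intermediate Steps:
b = 4
T(X) = 10*X (T(X) = (2*X)*5 = 10*X)
Y = -20
K = -1/20 (K = 1/(-20) = -1/20 ≈ -0.050000)
u = -16 (u = (0 - 4)*4 = -4*4 = -16)
(T(4)*u)*K = ((10*4)*(-16))*(-1/20) = (40*(-16))*(-1/20) = -640*(-1/20) = 32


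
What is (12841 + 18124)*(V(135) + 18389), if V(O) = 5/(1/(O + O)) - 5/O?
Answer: 16502858680/27 ≈ 6.1122e+8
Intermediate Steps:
V(O) = -5/O + 10*O (V(O) = 5/(1/(2*O)) - 5/O = 5/((1/(2*O))) - 5/O = 5*(2*O) - 5/O = 10*O - 5/O = -5/O + 10*O)
(12841 + 18124)*(V(135) + 18389) = (12841 + 18124)*((-5/135 + 10*135) + 18389) = 30965*((-5*1/135 + 1350) + 18389) = 30965*((-1/27 + 1350) + 18389) = 30965*(36449/27 + 18389) = 30965*(532952/27) = 16502858680/27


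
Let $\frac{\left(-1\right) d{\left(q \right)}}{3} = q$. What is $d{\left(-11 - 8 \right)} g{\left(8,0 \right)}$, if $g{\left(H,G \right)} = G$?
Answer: $0$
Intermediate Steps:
$d{\left(q \right)} = - 3 q$
$d{\left(-11 - 8 \right)} g{\left(8,0 \right)} = - 3 \left(-11 - 8\right) 0 = \left(-3\right) \left(-19\right) 0 = 57 \cdot 0 = 0$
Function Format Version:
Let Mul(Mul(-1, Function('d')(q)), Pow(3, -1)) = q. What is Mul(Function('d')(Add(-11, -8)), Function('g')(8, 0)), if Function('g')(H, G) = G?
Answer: 0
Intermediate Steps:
Function('d')(q) = Mul(-3, q)
Mul(Function('d')(Add(-11, -8)), Function('g')(8, 0)) = Mul(Mul(-3, Add(-11, -8)), 0) = Mul(Mul(-3, -19), 0) = Mul(57, 0) = 0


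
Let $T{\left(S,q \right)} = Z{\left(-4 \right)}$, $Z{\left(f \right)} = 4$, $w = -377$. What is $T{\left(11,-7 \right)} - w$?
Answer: $381$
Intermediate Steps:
$T{\left(S,q \right)} = 4$
$T{\left(11,-7 \right)} - w = 4 - -377 = 4 + 377 = 381$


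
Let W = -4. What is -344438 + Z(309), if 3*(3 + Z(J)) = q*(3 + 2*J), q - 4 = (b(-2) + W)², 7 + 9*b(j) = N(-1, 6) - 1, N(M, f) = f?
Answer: -3059305/9 ≈ -3.3992e+5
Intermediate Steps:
b(j) = -2/9 (b(j) = -7/9 + (6 - 1)/9 = -7/9 + (⅑)*5 = -7/9 + 5/9 = -2/9)
q = 1768/81 (q = 4 + (-2/9 - 4)² = 4 + (-38/9)² = 4 + 1444/81 = 1768/81 ≈ 21.827)
Z(J) = 1525/81 + 3536*J/243 (Z(J) = -3 + (1768*(3 + 2*J)/81)/3 = -3 + (1768/27 + 3536*J/81)/3 = -3 + (1768/81 + 3536*J/243) = 1525/81 + 3536*J/243)
-344438 + Z(309) = -344438 + (1525/81 + (3536/243)*309) = -344438 + (1525/81 + 364208/81) = -344438 + 40637/9 = -3059305/9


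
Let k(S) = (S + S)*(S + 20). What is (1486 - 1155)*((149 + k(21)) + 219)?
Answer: 691790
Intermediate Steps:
k(S) = 2*S*(20 + S) (k(S) = (2*S)*(20 + S) = 2*S*(20 + S))
(1486 - 1155)*((149 + k(21)) + 219) = (1486 - 1155)*((149 + 2*21*(20 + 21)) + 219) = 331*((149 + 2*21*41) + 219) = 331*((149 + 1722) + 219) = 331*(1871 + 219) = 331*2090 = 691790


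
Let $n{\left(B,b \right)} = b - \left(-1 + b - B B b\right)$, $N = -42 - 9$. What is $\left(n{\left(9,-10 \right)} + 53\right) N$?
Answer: $38556$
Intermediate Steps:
$N = -51$ ($N = -42 - 9 = -51$)
$n{\left(B,b \right)} = 1 + b B^{2}$ ($n{\left(B,b \right)} = b - \left(-1 + b - B^{2} b\right) = b - \left(-1 + b - b B^{2}\right) = b + \left(1 - b + b B^{2}\right) = 1 + b B^{2}$)
$\left(n{\left(9,-10 \right)} + 53\right) N = \left(\left(1 - 10 \cdot 9^{2}\right) + 53\right) \left(-51\right) = \left(\left(1 - 810\right) + 53\right) \left(-51\right) = \left(-809 + 53\right) \left(-51\right) = \left(-756\right) \left(-51\right) = 38556$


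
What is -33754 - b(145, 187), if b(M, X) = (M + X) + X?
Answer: -34273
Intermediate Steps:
b(M, X) = M + 2*X
-33754 - b(145, 187) = -33754 - (145 + 2*187) = -33754 - (145 + 374) = -33754 - 1*519 = -33754 - 519 = -34273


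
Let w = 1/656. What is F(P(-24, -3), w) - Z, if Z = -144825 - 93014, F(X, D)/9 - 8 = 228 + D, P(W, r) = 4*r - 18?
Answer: 157415737/656 ≈ 2.3996e+5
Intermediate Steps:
P(W, r) = -18 + 4*r
w = 1/656 ≈ 0.0015244
F(X, D) = 2124 + 9*D (F(X, D) = 72 + 9*(228 + D) = 72 + (2052 + 9*D) = 2124 + 9*D)
Z = -237839
F(P(-24, -3), w) - Z = (2124 + 9*(1/656)) - 1*(-237839) = (2124 + 9/656) + 237839 = 1393353/656 + 237839 = 157415737/656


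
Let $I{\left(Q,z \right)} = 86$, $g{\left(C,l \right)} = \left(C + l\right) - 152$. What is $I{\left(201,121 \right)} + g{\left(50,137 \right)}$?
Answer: $121$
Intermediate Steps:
$g{\left(C,l \right)} = -152 + C + l$
$I{\left(201,121 \right)} + g{\left(50,137 \right)} = 86 + \left(-152 + 50 + 137\right) = 86 + 35 = 121$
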